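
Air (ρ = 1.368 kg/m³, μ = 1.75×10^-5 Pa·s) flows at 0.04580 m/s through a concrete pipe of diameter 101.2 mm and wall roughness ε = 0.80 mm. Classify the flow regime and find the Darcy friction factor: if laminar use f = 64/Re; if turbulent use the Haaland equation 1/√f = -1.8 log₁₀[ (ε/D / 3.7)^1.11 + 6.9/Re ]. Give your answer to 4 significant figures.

Re = ρVD/μ = 1.368·0.0458·0.1012/1.75e-05 = 362.3.
Re < 2300 → laminar, so f = 64/Re = 0.1766 (roughness is irrelevant in laminar flow).

f ≈ 0.1766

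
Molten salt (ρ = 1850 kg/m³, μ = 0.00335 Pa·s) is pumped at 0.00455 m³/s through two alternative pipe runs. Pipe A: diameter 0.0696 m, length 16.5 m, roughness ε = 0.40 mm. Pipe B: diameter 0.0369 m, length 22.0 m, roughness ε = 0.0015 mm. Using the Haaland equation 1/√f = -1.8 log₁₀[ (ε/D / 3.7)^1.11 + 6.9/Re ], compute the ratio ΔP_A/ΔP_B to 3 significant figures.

ΔP_A/ΔP_B ≈ 0.0567

Pipe A: V = Q/A = 0.00455/0.003805 = 1.196 m/s; Re = 4.597e+04; ε/D = 0.00575; Haaland → f = 0.0334; ΔP_A = f(L/D)(ρV²/2) = 1.048e+04 Pa.
Pipe B: V = Q/A = 0.00455/0.001069 = 4.255 m/s; Re = 8.67e+04; ε/D = 4.07e-05; Haaland → f = 0.01852; ΔP_B = f(L/D)(ρV²/2) = 1.849e+05 Pa.
ΔP_A/ΔP_B = 1.048e+04/1.849e+05 = 0.0567.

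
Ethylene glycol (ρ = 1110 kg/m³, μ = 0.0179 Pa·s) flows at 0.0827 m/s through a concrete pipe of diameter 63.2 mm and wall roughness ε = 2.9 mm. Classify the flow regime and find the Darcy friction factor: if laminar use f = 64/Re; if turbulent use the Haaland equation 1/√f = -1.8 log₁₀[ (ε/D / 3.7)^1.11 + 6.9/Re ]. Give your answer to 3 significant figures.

Re = ρVD/μ = 1110·0.0827·0.0632/0.0179 = 324.1.
Re < 2300 → laminar, so f = 64/Re = 0.1975 (roughness is irrelevant in laminar flow).

f ≈ 0.197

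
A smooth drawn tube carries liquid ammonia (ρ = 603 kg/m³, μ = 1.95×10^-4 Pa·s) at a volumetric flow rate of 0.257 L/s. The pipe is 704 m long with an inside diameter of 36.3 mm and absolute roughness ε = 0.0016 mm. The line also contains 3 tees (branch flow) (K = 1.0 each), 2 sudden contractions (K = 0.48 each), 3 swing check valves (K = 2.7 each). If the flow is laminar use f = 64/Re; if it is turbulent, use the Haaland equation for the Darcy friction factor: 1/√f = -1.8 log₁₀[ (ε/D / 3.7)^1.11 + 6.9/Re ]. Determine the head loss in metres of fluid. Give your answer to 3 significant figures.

Q = 0.257 L/s = 0.257/1000 = 0.000257 m³/s.
Cross-sectional area A = πD²/4 = π(0.0363)²/4 = 0.001035 m²; mean velocity V = Q/A = 0.000257/0.001035 = 0.2483 m/s.
Reynolds number Re = ρVD/μ = 603 · 0.2483 · 0.0363 / 0.000195 = 2.788e+04.
Re > 4000 → turbulent. Relative roughness ε/D = 1.6e-06/0.0363 = 4.41e-05. Haaland: 1/√f = -1.8 log₁₀[(4.41e-05/3.7)^1.11 + 6.9/2.788e+04] = -1.8 log₁₀[3.42e-06 + 0.000248] = 6.481, so f = 0.02381.
Total minor-loss coefficient ΣK = 3·1 + 2·0.48 + 3·2.7 = 12.1.
ΔP = [f·L/D + ΣK]·(ρV²/2) = [0.02381·704/0.0363 + 12.1]·(603·0.2483²/2) = [461.8 + 12.1]·18.59 = 8810 Pa.
Head loss h_f = ΔP/(ρg) = 8810/(603·9.81) = 1.49 m.

h_f ≈ 1.49 m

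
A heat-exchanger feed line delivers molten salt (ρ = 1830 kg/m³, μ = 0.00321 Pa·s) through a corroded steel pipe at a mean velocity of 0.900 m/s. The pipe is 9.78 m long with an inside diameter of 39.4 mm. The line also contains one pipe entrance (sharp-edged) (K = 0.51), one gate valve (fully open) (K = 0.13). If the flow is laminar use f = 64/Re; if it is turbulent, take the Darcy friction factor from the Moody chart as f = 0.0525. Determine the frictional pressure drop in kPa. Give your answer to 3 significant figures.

Reynolds number Re = ρVD/μ = 1830 · 0.9 · 0.0394 / 0.00321 = 2.022e+04.
Re > 4000 → turbulent; use the Moody-chart value f = 0.0525.
Total minor-loss coefficient ΣK = 1·0.51 + 1·0.13 = 0.64.
ΔP = [f·L/D + ΣK]·(ρV²/2) = [0.0525·9.78/0.0394 + 0.64]·(1830·0.9²/2) = [13.03 + 0.64]·741.1 = 1.013e+04 Pa.
ΔP = 1.013e+04 Pa = 10.1 kPa.

ΔP ≈ 10.1 kPa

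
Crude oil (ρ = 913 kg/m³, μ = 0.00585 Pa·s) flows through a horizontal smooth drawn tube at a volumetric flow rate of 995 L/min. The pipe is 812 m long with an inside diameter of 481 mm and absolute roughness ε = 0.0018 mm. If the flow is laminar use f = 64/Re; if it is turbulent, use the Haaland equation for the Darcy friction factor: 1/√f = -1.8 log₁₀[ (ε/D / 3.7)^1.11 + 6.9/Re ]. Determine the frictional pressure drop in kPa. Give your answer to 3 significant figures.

Q = 995 L/min = 995/60000 = 0.01658 m³/s.
Cross-sectional area A = πD²/4 = π(0.481)²/4 = 0.1817 m²; mean velocity V = Q/A = 0.01658/0.1817 = 0.09126 m/s.
Reynolds number Re = ρVD/μ = 913 · 0.09126 · 0.481 / 0.00585 = 6851.
Re > 4000 → turbulent. Relative roughness ε/D = 1.8e-06/0.481 = 3.74e-06. Haaland: 1/√f = -1.8 log₁₀[(3.74e-06/3.7)^1.11 + 6.9/6851] = -1.8 log₁₀[2.22e-07 + 0.00101] = 5.394, so f = 0.03437.
Darcy-Weisbach: ΔP = f(L/D)(ρV²/2) = 0.03437·(812/0.481)·(913·0.09126²/2) = 0.03437·1688·3.802 = 220.6 Pa.
ΔP = 220.6 Pa = 0.221 kPa.

ΔP ≈ 0.221 kPa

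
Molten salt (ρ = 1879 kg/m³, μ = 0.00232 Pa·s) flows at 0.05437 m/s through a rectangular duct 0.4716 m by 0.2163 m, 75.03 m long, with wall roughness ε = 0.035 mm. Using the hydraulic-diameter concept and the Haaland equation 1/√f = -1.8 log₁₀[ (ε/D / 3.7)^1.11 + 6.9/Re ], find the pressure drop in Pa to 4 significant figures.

ΔP ≈ 20.30 Pa

Hydraulic diameter D_h = 4A/P = 4·(0.4716·0.2163)/(2·(0.4716+0.2163)) = 0.408/1.376 = 0.2966 m.
Re = ρVD_h/μ = 1879·0.05437·0.2966/0.00232 = 1.306e+04.
ε/D_h = 3.5e-05/0.2966 = 0.000118; Haaland gives 1/√f = -1.8 log₁₀[1.02e-05+0.000528] = 5.884, so f = 0.02889.
ΔP = f(L/D_h)(ρV²/2) = 0.02889·75.03/0.2966·2.777 = 20.3 Pa.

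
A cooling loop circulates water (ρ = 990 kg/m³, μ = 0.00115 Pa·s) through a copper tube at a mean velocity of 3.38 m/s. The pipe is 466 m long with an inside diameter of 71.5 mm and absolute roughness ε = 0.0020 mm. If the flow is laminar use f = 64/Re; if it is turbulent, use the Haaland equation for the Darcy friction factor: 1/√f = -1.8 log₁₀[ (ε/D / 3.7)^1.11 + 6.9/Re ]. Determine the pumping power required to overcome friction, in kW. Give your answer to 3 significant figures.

Reynolds number Re = ρVD/μ = 990 · 3.38 · 0.0715 / 0.00115 = 2.08e+05.
Re > 4000 → turbulent. Relative roughness ε/D = 2e-06/0.0715 = 2.8e-05. Haaland: 1/√f = -1.8 log₁₀[(2.8e-05/3.7)^1.11 + 6.9/2.08e+05] = -1.8 log₁₀[2.07e-06 + 3.32e-05] = 8.016, so f = 0.01556.
Darcy-Weisbach: ΔP = f(L/D)(ρV²/2) = 0.01556·(466/0.0715)·(990·3.38²/2) = 0.01556·6517·5655 = 5.737e+05 Pa.
Q = V·A = 3.38·0.004015 = 0.01357 m³/s.
Pumping power P = QΔP = 0.01357·5.737e+05 = 7785 W = 7.79 kW.

P ≈ 7.79 kW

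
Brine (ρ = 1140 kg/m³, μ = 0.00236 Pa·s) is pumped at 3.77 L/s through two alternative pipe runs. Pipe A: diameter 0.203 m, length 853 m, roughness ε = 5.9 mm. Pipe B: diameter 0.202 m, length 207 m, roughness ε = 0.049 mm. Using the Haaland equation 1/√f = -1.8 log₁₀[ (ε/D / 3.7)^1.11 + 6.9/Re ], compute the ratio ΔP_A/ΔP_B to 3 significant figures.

Pipe A: V = Q/A = 0.00377/0.03237 = 0.1165 m/s; Re = 1.142e+04; ε/D = 0.0291; Haaland → f = 0.05922; ΔP_A = f(L/D)(ρV²/2) = 1925 Pa.
Pipe B: V = Q/A = 0.00377/0.03205 = 0.1176 m/s; Re = 1.148e+04; ε/D = 0.000243; Haaland → f = 0.03005; ΔP_B = f(L/D)(ρV²/2) = 242.9 Pa.
ΔP_A/ΔP_B = 1925/242.9 = 7.92.

ΔP_A/ΔP_B ≈ 7.92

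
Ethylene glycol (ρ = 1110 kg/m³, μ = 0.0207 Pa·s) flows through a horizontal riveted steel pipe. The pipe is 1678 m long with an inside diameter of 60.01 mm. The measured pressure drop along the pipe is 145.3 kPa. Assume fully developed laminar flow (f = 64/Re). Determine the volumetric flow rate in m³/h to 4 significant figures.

Q ≈ 4.793 m³/h

For laminar flow, f = 64/Re with Re = ρVD/μ, so Darcy-Weisbach reduces to ΔP = 32μLV/D². Solving for V: V = ΔP·D²/(32μL) = 1.453e+05·(0.06001)²/(32·0.0207·1678) = 0.4708 m/s.
Check: Re = ρVD/μ = 1110·0.4708·0.06001/0.0207 = 1515 < 2300, so the laminar assumption holds.
Q = V·A = 0.4708·(π/4·0.06001²) = 0.001331 m³/s = 4.793 m³/h.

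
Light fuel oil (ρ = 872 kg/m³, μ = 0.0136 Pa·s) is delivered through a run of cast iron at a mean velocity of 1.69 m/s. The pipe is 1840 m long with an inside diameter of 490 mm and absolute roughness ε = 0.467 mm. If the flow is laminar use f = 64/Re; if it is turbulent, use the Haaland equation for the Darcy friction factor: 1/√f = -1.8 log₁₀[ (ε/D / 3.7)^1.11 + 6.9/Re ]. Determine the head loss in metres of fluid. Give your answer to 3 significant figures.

Reynolds number Re = ρVD/μ = 872 · 1.69 · 0.49 / 0.0136 = 5.31e+04.
Re > 4000 → turbulent. Relative roughness ε/D = 0.000467/0.49 = 0.000953. Haaland: 1/√f = -1.8 log₁₀[(0.000953/3.7)^1.11 + 6.9/5.31e+04] = -1.8 log₁₀[0.000104 + 0.00013] = 6.536, so f = 0.02341.
Darcy-Weisbach: ΔP = f(L/D)(ρV²/2) = 0.02341·(1840/0.49)·(872·1.69²/2) = 0.02341·3755·1245 = 1.095e+05 Pa.
Head loss h_f = ΔP/(ρg) = 1.095e+05/(872·9.81) = 12.8 m.

h_f ≈ 12.8 m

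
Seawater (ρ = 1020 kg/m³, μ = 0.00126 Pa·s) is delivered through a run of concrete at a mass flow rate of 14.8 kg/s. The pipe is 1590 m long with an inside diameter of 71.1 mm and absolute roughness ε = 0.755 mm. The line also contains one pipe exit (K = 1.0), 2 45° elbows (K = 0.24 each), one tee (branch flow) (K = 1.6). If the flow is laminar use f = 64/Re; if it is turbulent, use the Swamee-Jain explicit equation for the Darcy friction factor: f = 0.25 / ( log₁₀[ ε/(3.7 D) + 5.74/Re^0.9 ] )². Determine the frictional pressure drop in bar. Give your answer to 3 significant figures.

A = πD²/4 = π(0.0711)²/4 = 0.00397 m²; mean velocity V = ṁ/(ρA) = 14.8/(1020 · 0.00397) = 3.655 m/s.
Reynolds number Re = ρVD/μ = 1020 · 3.655 · 0.0711 / 0.00126 = 2.103e+05.
Re > 4000 → turbulent. Relative roughness ε/D = 0.000755/0.0711 = 0.0106. Swamee-Jain: f = 0.25/(log₁₀[0.0106/3.7 + 5.74/2.103e+05^0.9])² = 0.25/(log₁₀[0.00287 + 9.3e-05])² = 0.25/(-2.528)² = 0.03911.
Total minor-loss coefficient ΣK = 1·1 + 2·0.24 + 1·1.6 = 3.08.
ΔP = [f·L/D + ΣK]·(ρV²/2) = [0.03911·1590/0.0711 + 3.08]·(1020·3.655²/2) = [874.6 + 3.08]·6811 = 5.978e+06 Pa.
ΔP = 5.978e+06 Pa = 59.8 bar.

ΔP ≈ 59.8 bar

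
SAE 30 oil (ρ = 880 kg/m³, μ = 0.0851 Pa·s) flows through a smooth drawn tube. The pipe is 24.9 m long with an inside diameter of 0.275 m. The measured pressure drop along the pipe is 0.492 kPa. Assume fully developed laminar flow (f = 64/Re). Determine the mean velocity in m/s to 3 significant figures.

V ≈ 0.549 m/s

For laminar flow, f = 64/Re with Re = ρVD/μ, so Darcy-Weisbach reduces to ΔP = 32μLV/D². Solving for V: V = ΔP·D²/(32μL) = 492·(0.275)²/(32·0.0851·24.9) = 0.5487 m/s.
Check: Re = ρVD/μ = 880·0.5487·0.275/0.0851 = 1560 < 2300, so the laminar assumption holds.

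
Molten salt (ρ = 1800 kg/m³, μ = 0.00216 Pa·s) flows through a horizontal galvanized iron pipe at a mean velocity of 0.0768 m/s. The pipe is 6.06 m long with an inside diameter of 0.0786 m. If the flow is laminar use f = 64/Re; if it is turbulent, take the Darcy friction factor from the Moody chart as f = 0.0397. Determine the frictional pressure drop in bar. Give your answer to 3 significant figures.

Reynolds number Re = ρVD/μ = 1800 · 0.0768 · 0.0786 / 0.00216 = 5030.
Re > 4000 → turbulent; use the Moody-chart value f = 0.0397.
Darcy-Weisbach: ΔP = f(L/D)(ρV²/2) = 0.0397·(6.06/0.0786)·(1800·0.0768²/2) = 0.0397·77.1·5.308 = 16.25 Pa.
ΔP = 16.25 Pa = 1.62×10^-4 bar.

ΔP ≈ 1.62×10^-4 bar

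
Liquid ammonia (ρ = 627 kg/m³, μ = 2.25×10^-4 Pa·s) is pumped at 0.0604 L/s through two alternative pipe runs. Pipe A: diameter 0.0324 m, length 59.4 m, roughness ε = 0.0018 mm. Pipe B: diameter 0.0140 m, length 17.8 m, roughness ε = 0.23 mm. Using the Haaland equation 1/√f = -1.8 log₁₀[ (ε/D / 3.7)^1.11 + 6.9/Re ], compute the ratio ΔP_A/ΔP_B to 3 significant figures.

ΔP_A/ΔP_B ≈ 0.0365

Pipe A: V = Q/A = 6.04e-05/0.0008245 = 0.07326 m/s; Re = 6614; ε/D = 5.56e-05; Haaland → f = 0.03476; ΔP_A = f(L/D)(ρV²/2) = 107.2 Pa.
Pipe B: V = Q/A = 6.04e-05/0.0001539 = 0.3924 m/s; Re = 1.531e+04; ε/D = 0.0164; Haaland → f = 0.04792; ΔP_B = f(L/D)(ρV²/2) = 2940 Pa.
ΔP_A/ΔP_B = 107.2/2940 = 0.0365.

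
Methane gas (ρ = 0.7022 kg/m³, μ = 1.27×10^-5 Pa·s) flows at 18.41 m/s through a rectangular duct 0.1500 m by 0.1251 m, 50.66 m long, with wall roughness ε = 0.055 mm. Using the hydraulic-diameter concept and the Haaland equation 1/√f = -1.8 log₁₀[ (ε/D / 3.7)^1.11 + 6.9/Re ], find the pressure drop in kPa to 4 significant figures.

ΔP ≈ 0.8325 kPa

Hydraulic diameter D_h = 4A/P = 4·(0.15·0.1251)/(2·(0.15+0.1251)) = 0.07506/0.5502 = 0.1364 m.
Re = ρVD_h/μ = 0.7022·18.41·0.1364/1.27e-05 = 1.389e+05.
ε/D_h = 5.5e-05/0.1364 = 0.000403; Haaland gives 1/√f = -1.8 log₁₀[3.99e-05+4.97e-05] = 7.286, so f = 0.01884.
ΔP = f(L/D_h)(ρV²/2) = 0.01884·50.66/0.1364·119 = 832.5 Pa.
ΔP = 0.8325 kPa.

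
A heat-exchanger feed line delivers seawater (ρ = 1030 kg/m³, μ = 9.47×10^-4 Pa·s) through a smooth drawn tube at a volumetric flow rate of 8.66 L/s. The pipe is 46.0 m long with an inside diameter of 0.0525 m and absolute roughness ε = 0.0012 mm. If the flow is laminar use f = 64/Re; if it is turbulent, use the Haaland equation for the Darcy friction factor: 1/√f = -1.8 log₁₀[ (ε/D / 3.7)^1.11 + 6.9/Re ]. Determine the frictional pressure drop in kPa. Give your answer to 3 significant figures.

ΔP ≈ 110 kPa

Q = 8.66 L/s = 8.66/1000 = 0.00866 m³/s.
Cross-sectional area A = πD²/4 = π(0.0525)²/4 = 0.002165 m²; mean velocity V = Q/A = 0.00866/0.002165 = 4 m/s.
Reynolds number Re = ρVD/μ = 1030 · 4 · 0.0525 / 0.000947 = 2.284e+05.
Re > 4000 → turbulent. Relative roughness ε/D = 1.2e-06/0.0525 = 2.29e-05. Haaland: 1/√f = -1.8 log₁₀[(2.29e-05/3.7)^1.11 + 6.9/2.284e+05] = -1.8 log₁₀[1.65e-06 + 3.02e-05] = 8.094, so f = 0.01526.
Darcy-Weisbach: ΔP = f(L/D)(ρV²/2) = 0.01526·(46/0.0525)·(1030·4²/2) = 0.01526·876.2·8242 = 1.102e+05 Pa.
ΔP = 1.102e+05 Pa = 110 kPa.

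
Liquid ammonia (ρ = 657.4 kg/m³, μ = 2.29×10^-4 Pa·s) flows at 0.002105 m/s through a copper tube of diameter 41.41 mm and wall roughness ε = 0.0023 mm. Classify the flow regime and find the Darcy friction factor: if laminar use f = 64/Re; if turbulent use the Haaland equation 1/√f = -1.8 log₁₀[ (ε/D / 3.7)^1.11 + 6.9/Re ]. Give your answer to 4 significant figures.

Re = ρVD/μ = 657.4·0.002105·0.04141/0.000229 = 250.2.
Re < 2300 → laminar, so f = 64/Re = 0.2558 (roughness is irrelevant in laminar flow).

f ≈ 0.2558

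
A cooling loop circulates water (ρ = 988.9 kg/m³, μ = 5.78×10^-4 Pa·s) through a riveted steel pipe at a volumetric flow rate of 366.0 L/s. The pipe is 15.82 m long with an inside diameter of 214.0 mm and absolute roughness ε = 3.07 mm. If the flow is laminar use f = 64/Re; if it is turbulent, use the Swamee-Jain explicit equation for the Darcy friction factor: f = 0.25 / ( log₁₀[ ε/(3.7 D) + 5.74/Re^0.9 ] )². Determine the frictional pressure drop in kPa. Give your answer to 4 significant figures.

ΔP ≈ 162.8 kPa

Q = 366.0 L/s = 366.0/1000 = 0.366 m³/s.
Cross-sectional area A = πD²/4 = π(0.214)²/4 = 0.03597 m²; mean velocity V = Q/A = 0.366/0.03597 = 10.18 m/s.
Reynolds number Re = ρVD/μ = 988.9 · 10.18 · 0.214 / 0.000578 = 3.726e+06.
Re > 4000 → turbulent. Relative roughness ε/D = 0.00307/0.214 = 0.0143. Swamee-Jain: f = 0.25/(log₁₀[0.0143/3.7 + 5.74/3.726e+06^0.9])² = 0.25/(log₁₀[0.00388 + 7e-06])² = 0.25/(-2.411)² = 0.04302.
Darcy-Weisbach: ΔP = f(L/D)(ρV²/2) = 0.04302·(15.82/0.214)·(988.9·10.18²/2) = 0.04302·73.93·5.12e+04 = 1.628e+05 Pa.
ΔP = 1.628e+05 Pa = 162.8 kPa.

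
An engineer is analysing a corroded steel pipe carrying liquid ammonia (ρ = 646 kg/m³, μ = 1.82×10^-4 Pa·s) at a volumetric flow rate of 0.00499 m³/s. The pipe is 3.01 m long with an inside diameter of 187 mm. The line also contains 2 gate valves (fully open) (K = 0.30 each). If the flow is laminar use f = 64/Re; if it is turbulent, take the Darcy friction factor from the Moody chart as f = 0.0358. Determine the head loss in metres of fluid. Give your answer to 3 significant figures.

h_f ≈ 0.00198 m

Cross-sectional area A = πD²/4 = π(0.187)²/4 = 0.02746 m²; mean velocity V = Q/A = 0.00499/0.02746 = 0.1817 m/s.
Reynolds number Re = ρVD/μ = 646 · 0.1817 · 0.187 / 0.000182 = 1.206e+05.
Re > 4000 → turbulent; use the Moody-chart value f = 0.0358.
Total minor-loss coefficient ΣK = 2·0.3 = 0.6.
ΔP = [f·L/D + ΣK]·(ρV²/2) = [0.0358·3.01/0.187 + 0.6]·(646·0.1817²/2) = [0.5762 + 0.6]·10.66 = 12.54 Pa.
Head loss h_f = ΔP/(ρg) = 12.54/(646·9.81) = 0.00198 m.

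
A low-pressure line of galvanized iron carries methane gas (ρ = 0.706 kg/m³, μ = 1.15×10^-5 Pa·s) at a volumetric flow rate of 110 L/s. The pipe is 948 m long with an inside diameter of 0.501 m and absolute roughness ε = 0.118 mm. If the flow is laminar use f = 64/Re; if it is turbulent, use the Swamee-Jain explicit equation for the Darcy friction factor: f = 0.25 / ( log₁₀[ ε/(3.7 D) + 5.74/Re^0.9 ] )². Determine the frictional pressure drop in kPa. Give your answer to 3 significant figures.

ΔP ≈ 0.00569 kPa

Q = 110 L/s = 110/1000 = 0.11 m³/s.
Cross-sectional area A = πD²/4 = π(0.501)²/4 = 0.1971 m²; mean velocity V = Q/A = 0.11/0.1971 = 0.558 m/s.
Reynolds number Re = ρVD/μ = 0.706 · 0.558 · 0.501 / 1.15e-05 = 1.716e+04.
Re > 4000 → turbulent. Relative roughness ε/D = 0.000118/0.501 = 0.000236. Swamee-Jain: f = 0.25/(log₁₀[0.000236/3.7 + 5.74/1.716e+04^0.9])² = 0.25/(log₁₀[6.37e-05 + 0.000887])² = 0.25/(-3.022)² = 0.02737.
Darcy-Weisbach: ΔP = f(L/D)(ρV²/2) = 0.02737·(948/0.501)·(0.706·0.558²/2) = 0.02737·1892·0.1099 = 5.693 Pa.
ΔP = 5.693 Pa = 0.00569 kPa.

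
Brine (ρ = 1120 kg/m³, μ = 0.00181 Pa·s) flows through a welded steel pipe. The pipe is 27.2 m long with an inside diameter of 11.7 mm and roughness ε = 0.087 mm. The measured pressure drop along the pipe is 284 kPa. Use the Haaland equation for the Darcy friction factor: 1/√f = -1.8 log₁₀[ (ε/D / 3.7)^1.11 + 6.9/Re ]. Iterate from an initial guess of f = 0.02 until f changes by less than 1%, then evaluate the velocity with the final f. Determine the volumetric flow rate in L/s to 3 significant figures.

Rearranging Darcy-Weisbach: V = √(2·ΔP·D/(f·L·ρ)). With ε/D = 8.7e-05/0.0117 = 0.00744, iterate starting from f = 0.02:
  f = 0.02 → V = √(2·2.84e+05·0.0117/(0.02·27.2·1120)) = 3.303 m/s; Re = ρVD/μ = 2.391e+04; f → 0.03709
  f = 0.03709 → V = 2.425 m/s; Re = 1.756e+04; f → 0.03796
  f = 0.03796 → V = 2.397 m/s; Re = 1.736e+04; f → 0.038
Converged (Δf/f < 1%). With the final f = 0.038: V = √(2·2.84e+05·0.0117/(0.038·27.2·1120)) = 2.396 m/s.
Q = V·A = 2.396·(π/4·0.0117²) = 0.0002576 m³/s = 0.258 L/s.

Q ≈ 0.258 L/s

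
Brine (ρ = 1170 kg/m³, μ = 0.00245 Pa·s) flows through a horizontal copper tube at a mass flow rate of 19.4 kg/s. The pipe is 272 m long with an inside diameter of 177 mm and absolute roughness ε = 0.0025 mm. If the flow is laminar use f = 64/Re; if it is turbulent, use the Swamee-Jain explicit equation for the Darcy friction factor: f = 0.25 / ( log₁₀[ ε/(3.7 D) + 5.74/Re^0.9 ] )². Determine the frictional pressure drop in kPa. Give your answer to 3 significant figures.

ΔP ≈ 8.26 kPa

A = πD²/4 = π(0.177)²/4 = 0.02461 m²; mean velocity V = ṁ/(ρA) = 19.4/(1170 · 0.02461) = 0.6739 m/s.
Reynolds number Re = ρVD/μ = 1170 · 0.6739 · 0.177 / 0.00245 = 5.696e+04.
Re > 4000 → turbulent. Relative roughness ε/D = 2.5e-06/0.177 = 1.41e-05. Swamee-Jain: f = 0.25/(log₁₀[1.41e-05/3.7 + 5.74/5.696e+04^0.9])² = 0.25/(log₁₀[3.82e-06 + 0.000301])² = 0.25/(-3.516)² = 0.02023.
Darcy-Weisbach: ΔP = f(L/D)(ρV²/2) = 0.02023·(272/0.177)·(1170·0.6739²/2) = 0.02023·1537·265.7 = 8257 Pa.
ΔP = 8257 Pa = 8.26 kPa.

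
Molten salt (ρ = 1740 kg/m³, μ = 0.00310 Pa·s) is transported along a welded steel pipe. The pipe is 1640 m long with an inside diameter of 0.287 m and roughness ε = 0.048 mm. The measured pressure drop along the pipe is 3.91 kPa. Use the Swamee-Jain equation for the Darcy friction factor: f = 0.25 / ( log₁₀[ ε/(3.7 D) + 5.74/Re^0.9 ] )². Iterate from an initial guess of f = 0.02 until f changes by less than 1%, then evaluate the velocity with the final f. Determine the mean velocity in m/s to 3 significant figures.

Rearranging Darcy-Weisbach: V = √(2·ΔP·D/(f·L·ρ)). With ε/D = 4.8e-05/0.287 = 0.000167, iterate starting from f = 0.02:
  f = 0.02 → V = √(2·3910·0.287/(0.02·1640·1740)) = 0.1983 m/s; Re = ρVD/μ = 3.194e+04; f → 0.02355
  f = 0.02355 → V = 0.1827 m/s; Re = 2.944e+04; f → 0.02398
  f = 0.02398 → V = 0.1811 m/s; Re = 2.917e+04; f → 0.02403
Converged (Δf/f < 1%). With the final f = 0.02403: V = √(2·3910·0.287/(0.02403·1640·1740)) = 0.1809 m/s.

V ≈ 0.181 m/s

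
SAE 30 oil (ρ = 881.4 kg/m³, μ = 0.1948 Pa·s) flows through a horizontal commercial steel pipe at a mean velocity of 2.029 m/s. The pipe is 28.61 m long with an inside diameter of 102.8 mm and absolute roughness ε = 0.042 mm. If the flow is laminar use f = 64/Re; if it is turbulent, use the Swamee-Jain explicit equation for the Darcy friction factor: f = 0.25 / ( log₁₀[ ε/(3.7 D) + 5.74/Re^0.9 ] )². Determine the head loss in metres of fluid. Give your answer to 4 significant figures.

Reynolds number Re = ρVD/μ = 881.4 · 2.029 · 0.1028 / 0.195 = 943.8.
Re < 2300 → laminar flow, so f = 64/Re = 64/943.8 = 0.06781 (the turbulent correlation is not needed).
Darcy-Weisbach: ΔP = f(L/D)(ρV²/2) = 0.06781·(28.61/0.1028)·(881.4·2.029²/2) = 0.06781·278.3·1814 = 3.424e+04 Pa.
Head loss h_f = ΔP/(ρg) = 3.424e+04/(881.4·9.81) = 3.960 m.

h_f ≈ 3.960 m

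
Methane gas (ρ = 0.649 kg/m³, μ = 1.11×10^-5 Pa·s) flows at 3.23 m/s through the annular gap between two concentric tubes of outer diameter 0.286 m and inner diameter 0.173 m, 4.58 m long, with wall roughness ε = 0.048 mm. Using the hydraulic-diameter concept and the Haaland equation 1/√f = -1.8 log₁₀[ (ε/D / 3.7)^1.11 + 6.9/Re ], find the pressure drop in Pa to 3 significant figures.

ΔP ≈ 3.59 Pa

Hydraulic diameter D_h = 4A/P = D_o - D_i = 0.286 - 0.173 = 0.113 m.
Re = ρVD_h/μ = 0.649·3.23·0.113/1.11e-05 = 2.134e+04.
ε/D_h = 4.8e-05/0.113 = 0.000425; Haaland gives 1/√f = -1.8 log₁₀[4.23e-05+0.000323] = 6.186, so f = 0.02613.
ΔP = f(L/D_h)(ρV²/2) = 0.02613·4.58/0.113·3.385 = 3.585 Pa.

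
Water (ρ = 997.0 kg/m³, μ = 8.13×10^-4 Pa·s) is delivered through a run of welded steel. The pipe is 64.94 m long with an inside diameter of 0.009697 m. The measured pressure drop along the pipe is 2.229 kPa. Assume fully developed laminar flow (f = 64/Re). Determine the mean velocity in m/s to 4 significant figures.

For laminar flow, f = 64/Re with Re = ρVD/μ, so Darcy-Weisbach reduces to ΔP = 32μLV/D². Solving for V: V = ΔP·D²/(32μL) = 2229·(0.009697)²/(32·0.000813·64.94) = 0.1241 m/s.
Check: Re = ρVD/μ = 997·0.1241·0.009697/0.000813 = 1475 < 2300, so the laminar assumption holds.

V ≈ 0.1241 m/s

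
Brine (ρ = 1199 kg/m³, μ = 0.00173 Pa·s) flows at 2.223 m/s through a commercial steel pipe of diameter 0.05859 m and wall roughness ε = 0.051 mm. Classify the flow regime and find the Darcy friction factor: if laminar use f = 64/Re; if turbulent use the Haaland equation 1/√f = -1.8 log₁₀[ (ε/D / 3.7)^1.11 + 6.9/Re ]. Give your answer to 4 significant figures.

f ≈ 0.02173

Re = ρVD/μ = 1199·2.223·0.05859/0.00173 = 9.027e+04.
Re > 4000 → turbulent. ε/D = 5.1e-05/0.05859 = 0.00087; Haaland: 1/√f = -1.8 log₁₀[9.38e-05 + 7.64e-05] = 6.784, so f = 0.02173.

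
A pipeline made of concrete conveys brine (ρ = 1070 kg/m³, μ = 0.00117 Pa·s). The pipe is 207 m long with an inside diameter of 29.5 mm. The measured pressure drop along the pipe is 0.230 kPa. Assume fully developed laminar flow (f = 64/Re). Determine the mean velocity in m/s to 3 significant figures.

For laminar flow, f = 64/Re with Re = ρVD/μ, so Darcy-Weisbach reduces to ΔP = 32μLV/D². Solving for V: V = ΔP·D²/(32μL) = 230·(0.0295)²/(32·0.00117·207) = 0.02583 m/s.
Check: Re = ρVD/μ = 1070·0.02583·0.0295/0.00117 = 696.8 < 2300, so the laminar assumption holds.

V ≈ 0.0258 m/s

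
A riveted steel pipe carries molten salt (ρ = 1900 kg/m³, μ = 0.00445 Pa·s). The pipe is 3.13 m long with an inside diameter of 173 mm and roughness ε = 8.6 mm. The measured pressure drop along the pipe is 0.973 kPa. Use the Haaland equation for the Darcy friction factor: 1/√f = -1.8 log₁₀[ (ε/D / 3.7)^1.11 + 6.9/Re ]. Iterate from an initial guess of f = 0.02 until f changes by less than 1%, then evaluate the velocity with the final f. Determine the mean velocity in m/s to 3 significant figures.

Rearranging Darcy-Weisbach: V = √(2·ΔP·D/(f·L·ρ)). With ε/D = 0.0086/0.173 = 0.0497, iterate starting from f = 0.02:
  f = 0.02 → V = √(2·973·0.173/(0.02·3.13·1900)) = 1.682 m/s; Re = ρVD/μ = 1.243e+05; f → 0.0717
  f = 0.0717 → V = 0.8886 m/s; Re = 6.563e+04; f → 0.07188
Converged (Δf/f < 1%). With the final f = 0.07188: V = √(2·973·0.173/(0.07188·3.13·1900)) = 0.8875 m/s.

V ≈ 0.887 m/s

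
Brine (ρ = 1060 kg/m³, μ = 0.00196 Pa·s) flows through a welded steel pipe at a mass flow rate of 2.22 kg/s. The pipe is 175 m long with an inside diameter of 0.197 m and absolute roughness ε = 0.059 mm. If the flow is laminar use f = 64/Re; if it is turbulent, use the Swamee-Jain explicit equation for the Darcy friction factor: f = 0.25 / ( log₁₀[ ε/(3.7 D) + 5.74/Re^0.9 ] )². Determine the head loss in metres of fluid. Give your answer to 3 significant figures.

h_f ≈ 0.00732 m

A = πD²/4 = π(0.197)²/4 = 0.03048 m²; mean velocity V = ṁ/(ρA) = 2.22/(1060 · 0.03048) = 0.06871 m/s.
Reynolds number Re = ρVD/μ = 1060 · 0.06871 · 0.197 / 0.00196 = 7321.
Re > 4000 → turbulent. Relative roughness ε/D = 5.9e-05/0.197 = 0.000299. Swamee-Jain: f = 0.25/(log₁₀[0.000299/3.7 + 5.74/7321^0.9])² = 0.25/(log₁₀[8.09e-05 + 0.00191])² = 0.25/(-2.701)² = 0.03426.
Darcy-Weisbach: ΔP = f(L/D)(ρV²/2) = 0.03426·(175/0.197)·(1060·0.06871²/2) = 0.03426·888.3·2.502 = 76.16 Pa.
Head loss h_f = ΔP/(ρg) = 76.16/(1060·9.81) = 0.00732 m.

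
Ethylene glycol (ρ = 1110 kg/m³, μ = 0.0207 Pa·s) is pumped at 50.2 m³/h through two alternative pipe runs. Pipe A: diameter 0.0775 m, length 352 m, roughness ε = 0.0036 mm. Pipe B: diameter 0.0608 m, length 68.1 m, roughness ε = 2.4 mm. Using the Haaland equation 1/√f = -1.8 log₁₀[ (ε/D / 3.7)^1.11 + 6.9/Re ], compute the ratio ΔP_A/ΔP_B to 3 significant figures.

Pipe A: V = Q/A = 0.01394/0.004717 = 2.956 m/s; Re = 1.228e+04; ε/D = 4.65e-05; Haaland → f = 0.02926; ΔP_A = f(L/D)(ρV²/2) = 6.445e+05 Pa.
Pipe B: V = Q/A = 0.01394/0.002903 = 4.803 m/s; Re = 1.566e+04; ε/D = 0.0395; Haaland → f = 0.06614; ΔP_B = f(L/D)(ρV²/2) = 9.484e+05 Pa.
ΔP_A/ΔP_B = 6.445e+05/9.484e+05 = 0.680.

ΔP_A/ΔP_B ≈ 0.680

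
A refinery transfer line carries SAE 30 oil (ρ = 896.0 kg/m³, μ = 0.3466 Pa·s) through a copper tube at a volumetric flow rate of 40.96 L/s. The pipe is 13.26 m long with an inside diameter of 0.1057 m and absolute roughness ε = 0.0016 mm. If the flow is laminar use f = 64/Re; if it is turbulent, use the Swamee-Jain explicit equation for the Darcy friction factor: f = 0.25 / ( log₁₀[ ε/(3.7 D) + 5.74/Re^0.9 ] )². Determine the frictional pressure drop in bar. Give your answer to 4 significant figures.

Q = 40.96 L/s = 40.96/1000 = 0.04096 m³/s.
Cross-sectional area A = πD²/4 = π(0.1057)²/4 = 0.008775 m²; mean velocity V = Q/A = 0.04096/0.008775 = 4.668 m/s.
Reynolds number Re = ρVD/μ = 896 · 4.668 · 0.1057 / 0.347 = 1275.
Re < 2300 → laminar flow, so f = 64/Re = 64/1275 = 0.05018 (the turbulent correlation is not needed).
Darcy-Weisbach: ΔP = f(L/D)(ρV²/2) = 0.05018·(13.26/0.1057)·(896·4.668²/2) = 0.05018·125.4·9762 = 6.145e+04 Pa.
ΔP = 6.145e+04 Pa = 0.6145 bar.

ΔP ≈ 0.6145 bar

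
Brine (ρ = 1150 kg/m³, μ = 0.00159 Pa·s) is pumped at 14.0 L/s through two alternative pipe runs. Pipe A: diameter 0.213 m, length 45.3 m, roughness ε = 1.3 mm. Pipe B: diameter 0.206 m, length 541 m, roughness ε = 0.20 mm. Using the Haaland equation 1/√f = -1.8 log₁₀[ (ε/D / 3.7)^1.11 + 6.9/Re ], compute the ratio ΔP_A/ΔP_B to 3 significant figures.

Pipe A: V = Q/A = 0.014/0.03563 = 0.3929 m/s; Re = 6.053e+04; ε/D = 0.0061; Haaland → f = 0.03358; ΔP_A = f(L/D)(ρV²/2) = 633.8 Pa.
Pipe B: V = Q/A = 0.014/0.03333 = 0.4201 m/s; Re = 6.259e+04; ε/D = 0.000971; Haaland → f = 0.02298; ΔP_B = f(L/D)(ρV²/2) = 6122 Pa.
ΔP_A/ΔP_B = 633.8/6122 = 0.104.

ΔP_A/ΔP_B ≈ 0.104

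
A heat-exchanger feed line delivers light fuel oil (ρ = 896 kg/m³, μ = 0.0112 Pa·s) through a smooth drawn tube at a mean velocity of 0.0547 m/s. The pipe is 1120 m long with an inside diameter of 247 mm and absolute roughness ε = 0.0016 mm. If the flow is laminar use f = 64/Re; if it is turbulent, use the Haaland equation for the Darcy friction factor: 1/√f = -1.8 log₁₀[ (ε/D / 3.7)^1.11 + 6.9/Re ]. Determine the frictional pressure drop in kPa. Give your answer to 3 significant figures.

ΔP ≈ 0.360 kPa

Reynolds number Re = ρVD/μ = 896 · 0.0547 · 0.247 / 0.0112 = 1081.
Re < 2300 → laminar flow, so f = 64/Re = 64/1081 = 0.05921 (the turbulent correlation is not needed).
Darcy-Weisbach: ΔP = f(L/D)(ρV²/2) = 0.05921·(1120/0.247)·(896·0.0547²/2) = 0.05921·4534·1.34 = 359.9 Pa.
ΔP = 359.9 Pa = 0.360 kPa.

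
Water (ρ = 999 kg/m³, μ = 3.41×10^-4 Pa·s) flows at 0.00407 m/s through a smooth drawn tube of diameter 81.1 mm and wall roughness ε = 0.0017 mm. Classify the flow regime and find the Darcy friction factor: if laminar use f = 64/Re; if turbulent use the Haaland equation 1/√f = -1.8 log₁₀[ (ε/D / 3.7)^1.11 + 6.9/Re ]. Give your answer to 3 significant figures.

Re = ρVD/μ = 999·0.00407·0.0811/0.000341 = 967.
Re < 2300 → laminar, so f = 64/Re = 0.06618 (roughness is irrelevant in laminar flow).

f ≈ 0.0662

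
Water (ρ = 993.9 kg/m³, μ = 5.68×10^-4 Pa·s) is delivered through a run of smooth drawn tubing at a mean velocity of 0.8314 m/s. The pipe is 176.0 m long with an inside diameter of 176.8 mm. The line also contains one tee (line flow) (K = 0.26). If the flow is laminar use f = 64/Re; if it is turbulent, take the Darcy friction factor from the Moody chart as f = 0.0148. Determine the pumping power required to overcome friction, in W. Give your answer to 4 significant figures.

Reynolds number Re = ρVD/μ = 993.9 · 0.8314 · 0.1768 / 0.000568 = 2.572e+05.
Re > 4000 → turbulent; use the Moody-chart value f = 0.0148.
Total minor-loss coefficient ΣK = 1·0.26 = 0.26.
ΔP = [f·L/D + ΣK]·(ρV²/2) = [0.0148·176/0.1768 + 0.26]·(993.9·0.8314²/2) = [14.73 + 0.26]·343.5 = 5150 Pa.
Q = V·A = 0.8314·0.02455 = 0.02041 m³/s.
Pumping power P = QΔP = 0.02041·5150 = 105.12 W = 105.1 W.

P ≈ 105.1 W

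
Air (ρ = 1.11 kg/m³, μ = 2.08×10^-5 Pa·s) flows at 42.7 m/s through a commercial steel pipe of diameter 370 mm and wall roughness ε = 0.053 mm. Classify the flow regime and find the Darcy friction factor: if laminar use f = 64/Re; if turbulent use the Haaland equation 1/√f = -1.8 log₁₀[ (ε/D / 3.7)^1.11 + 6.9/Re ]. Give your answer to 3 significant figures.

Re = ρVD/μ = 1.11·42.7·0.37/2.08e-05 = 8.431e+05.
Re > 4000 → turbulent. ε/D = 5.3e-05/0.37 = 0.000143; Haaland: 1/√f = -1.8 log₁₀[1.27e-05 + 8.18e-06] = 8.426, so f = 0.01409.

f ≈ 0.0141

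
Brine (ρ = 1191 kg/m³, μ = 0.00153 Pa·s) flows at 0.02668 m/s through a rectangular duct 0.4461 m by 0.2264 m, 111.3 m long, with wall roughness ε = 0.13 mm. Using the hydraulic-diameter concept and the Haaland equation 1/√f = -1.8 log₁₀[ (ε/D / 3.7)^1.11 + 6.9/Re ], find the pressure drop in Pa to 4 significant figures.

Hydraulic diameter D_h = 4A/P = 4·(0.4461·0.2264)/(2·(0.4461+0.2264)) = 0.404/1.345 = 0.3004 m.
Re = ρVD_h/μ = 1191·0.02668·0.3004/0.00153 = 6238.
ε/D_h = 0.00013/0.3004 = 0.000433; Haaland gives 1/√f = -1.8 log₁₀[4.32e-05+0.00111] = 5.291, so f = 0.03572.
ΔP = f(L/D_h)(ρV²/2) = 0.03572·111.3/0.3004·0.4239 = 5.61 Pa.

ΔP ≈ 5.610 Pa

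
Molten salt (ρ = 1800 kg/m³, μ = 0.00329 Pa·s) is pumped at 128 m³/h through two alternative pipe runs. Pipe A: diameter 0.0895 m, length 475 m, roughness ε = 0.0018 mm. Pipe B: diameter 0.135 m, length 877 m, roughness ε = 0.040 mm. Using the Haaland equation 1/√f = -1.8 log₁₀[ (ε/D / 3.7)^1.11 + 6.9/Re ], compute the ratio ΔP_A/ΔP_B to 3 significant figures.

Pipe A: V = Q/A = 0.03556/0.006291 = 5.652 m/s; Re = 2.767e+05; ε/D = 2.01e-05; Haaland → f = 0.01472; ΔP_A = f(L/D)(ρV²/2) = 2.246e+06 Pa.
Pipe B: V = Q/A = 0.03556/0.01431 = 2.484 m/s; Re = 1.835e+05; ε/D = 0.000296; Haaland → f = 0.01766; ΔP_B = f(L/D)(ρV²/2) = 6.371e+05 Pa.
ΔP_A/ΔP_B = 2.246e+06/6.371e+05 = 3.53.

ΔP_A/ΔP_B ≈ 3.53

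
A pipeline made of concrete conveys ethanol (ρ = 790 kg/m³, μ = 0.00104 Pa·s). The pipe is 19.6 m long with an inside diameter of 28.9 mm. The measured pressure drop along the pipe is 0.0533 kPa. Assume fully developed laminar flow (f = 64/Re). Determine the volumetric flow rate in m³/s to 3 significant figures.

For laminar flow, f = 64/Re with Re = ρVD/μ, so Darcy-Weisbach reduces to ΔP = 32μLV/D². Solving for V: V = ΔP·D²/(32μL) = 53.3·(0.0289)²/(32·0.00104·19.6) = 0.06825 m/s.
Check: Re = ρVD/μ = 790·0.06825·0.0289/0.00104 = 1498 < 2300, so the laminar assumption holds.
Q = V·A = 0.06825·(π/4·0.0289²) = 4.477e-05 m³/s = 4.48×10^-5 m³/s.

Q ≈ 4.48×10^-5 m³/s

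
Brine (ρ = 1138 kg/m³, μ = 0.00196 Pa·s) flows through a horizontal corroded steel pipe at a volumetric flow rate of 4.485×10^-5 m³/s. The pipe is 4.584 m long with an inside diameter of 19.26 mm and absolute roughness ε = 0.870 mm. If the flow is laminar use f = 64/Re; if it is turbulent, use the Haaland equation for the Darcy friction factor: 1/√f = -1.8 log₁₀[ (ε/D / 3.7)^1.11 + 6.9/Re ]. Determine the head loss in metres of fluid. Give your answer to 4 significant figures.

h_f ≈ 0.01069 m

Cross-sectional area A = πD²/4 = π(0.01926)²/4 = 0.0002913 m²; mean velocity V = Q/A = 4.485e-05/0.0002913 = 0.1539 m/s.
Reynolds number Re = ρVD/μ = 1138 · 0.1539 · 0.01926 / 0.00196 = 1721.
Re < 2300 → laminar flow, so f = 64/Re = 64/1721 = 0.03718 (the turbulent correlation is not needed).
Darcy-Weisbach: ΔP = f(L/D)(ρV²/2) = 0.03718·(4.584/0.01926)·(1138·0.1539²/2) = 0.03718·238·13.48 = 119.3 Pa.
Head loss h_f = ΔP/(ρg) = 119.3/(1138·9.81) = 0.01069 m.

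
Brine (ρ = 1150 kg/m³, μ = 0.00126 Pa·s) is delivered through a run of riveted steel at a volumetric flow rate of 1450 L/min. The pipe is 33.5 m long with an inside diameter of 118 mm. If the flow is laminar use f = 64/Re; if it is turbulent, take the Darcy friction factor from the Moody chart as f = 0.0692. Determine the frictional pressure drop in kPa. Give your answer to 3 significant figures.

Q = 1450 L/min = 1450/60000 = 0.02417 m³/s.
Cross-sectional area A = πD²/4 = π(0.118)²/4 = 0.01094 m²; mean velocity V = Q/A = 0.02417/0.01094 = 2.21 m/s.
Reynolds number Re = ρVD/μ = 1150 · 2.21 · 0.118 / 0.00126 = 2.38e+05.
Re > 4000 → turbulent; use the Moody-chart value f = 0.0692.
Darcy-Weisbach: ΔP = f(L/D)(ρV²/2) = 0.0692·(33.5/0.118)·(1150·2.21²/2) = 0.0692·283.9·2808 = 5.516e+04 Pa.
ΔP = 5.516e+04 Pa = 55.2 kPa.

ΔP ≈ 55.2 kPa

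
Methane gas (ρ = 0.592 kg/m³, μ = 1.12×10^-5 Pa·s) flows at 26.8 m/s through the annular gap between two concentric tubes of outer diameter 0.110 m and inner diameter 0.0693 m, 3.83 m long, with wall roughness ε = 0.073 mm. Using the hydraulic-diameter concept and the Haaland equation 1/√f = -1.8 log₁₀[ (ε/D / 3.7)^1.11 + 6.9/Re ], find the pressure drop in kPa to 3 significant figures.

ΔP ≈ 0.509 kPa

Hydraulic diameter D_h = 4A/P = D_o - D_i = 0.11 - 0.0693 = 0.0407 m.
Re = ρVD_h/μ = 0.592·26.8·0.0407/1.12e-05 = 5.765e+04.
ε/D_h = 7.3e-05/0.0407 = 0.00179; Haaland gives 1/√f = -1.8 log₁₀[0.000209+0.00012] = 6.269, so f = 0.02545.
ΔP = f(L/D_h)(ρV²/2) = 0.02545·3.83/0.0407·212.6 = 509.1 Pa.
ΔP = 0.509 kPa.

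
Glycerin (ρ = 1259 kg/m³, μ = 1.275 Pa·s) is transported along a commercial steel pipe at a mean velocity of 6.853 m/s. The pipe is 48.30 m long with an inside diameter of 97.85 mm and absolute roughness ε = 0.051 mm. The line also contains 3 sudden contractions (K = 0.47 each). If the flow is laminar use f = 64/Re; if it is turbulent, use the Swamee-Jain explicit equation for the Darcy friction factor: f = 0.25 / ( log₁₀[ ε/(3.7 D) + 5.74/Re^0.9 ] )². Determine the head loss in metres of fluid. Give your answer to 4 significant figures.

Reynolds number Re = ρVD/μ = 1259 · 6.853 · 0.09785 / 1.27 = 662.2.
Re < 2300 → laminar flow, so f = 64/Re = 64/662.2 = 0.09665 (the turbulent correlation is not needed).
Total minor-loss coefficient ΣK = 3·0.47 = 1.41.
ΔP = [f·L/D + ΣK]·(ρV²/2) = [0.09665·48.3/0.09785 + 1.41]·(1259·6.853²/2) = [47.71 + 1.41]·2.956e+04 = 1.452e+06 Pa.
Head loss h_f = ΔP/(ρg) = 1.452e+06/(1259·9.81) = 117.6 m.

h_f ≈ 117.6 m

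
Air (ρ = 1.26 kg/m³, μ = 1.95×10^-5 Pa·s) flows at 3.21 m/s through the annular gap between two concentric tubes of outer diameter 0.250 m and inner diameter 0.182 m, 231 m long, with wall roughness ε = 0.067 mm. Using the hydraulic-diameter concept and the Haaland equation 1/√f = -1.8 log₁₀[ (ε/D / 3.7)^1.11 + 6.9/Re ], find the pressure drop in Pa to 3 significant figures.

Hydraulic diameter D_h = 4A/P = D_o - D_i = 0.25 - 0.182 = 0.068 m.
Re = ρVD_h/μ = 1.26·3.21·0.068/1.95e-05 = 1.41e+04.
ε/D_h = 6.7e-05/0.068 = 0.000985; Haaland gives 1/√f = -1.8 log₁₀[0.000108+0.000489] = 5.803, so f = 0.02969.
ΔP = f(L/D_h)(ρV²/2) = 0.02969·231/0.068·6.492 = 654.8 Pa.

ΔP ≈ 655 Pa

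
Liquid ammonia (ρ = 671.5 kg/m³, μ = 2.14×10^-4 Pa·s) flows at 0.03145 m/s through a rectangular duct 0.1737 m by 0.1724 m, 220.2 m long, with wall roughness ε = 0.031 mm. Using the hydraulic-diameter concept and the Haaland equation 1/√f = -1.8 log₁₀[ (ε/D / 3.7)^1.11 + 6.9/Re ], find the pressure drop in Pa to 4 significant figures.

ΔP ≈ 11.44 Pa

Hydraulic diameter D_h = 4A/P = 4·(0.1737·0.1724)/(2·(0.1737+0.1724)) = 0.1198/0.6922 = 0.173 m.
Re = ρVD_h/μ = 671.5·0.03145·0.173/0.000214 = 1.708e+04.
ε/D_h = 3.1e-05/0.173 = 0.000179; Haaland gives 1/√f = -1.8 log₁₀[1.62e-05+0.000404] = 6.078, so f = 0.02707.
ΔP = f(L/D_h)(ρV²/2) = 0.02707·220.2/0.173·0.3321 = 11.44 Pa.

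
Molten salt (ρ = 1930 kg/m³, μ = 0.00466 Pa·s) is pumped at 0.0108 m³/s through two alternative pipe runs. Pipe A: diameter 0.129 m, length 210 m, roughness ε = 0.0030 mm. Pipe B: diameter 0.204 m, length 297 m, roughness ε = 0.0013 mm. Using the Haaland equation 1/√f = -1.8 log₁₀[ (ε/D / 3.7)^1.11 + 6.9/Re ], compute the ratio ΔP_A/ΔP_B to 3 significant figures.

ΔP_A/ΔP_B ≈ 6.29

Pipe A: V = Q/A = 0.0108/0.01307 = 0.8263 m/s; Re = 4.415e+04; ε/D = 2.33e-05; Haaland → f = 0.02136; ΔP_A = f(L/D)(ρV²/2) = 2.291e+04 Pa.
Pipe B: V = Q/A = 0.0108/0.03269 = 0.3304 m/s; Re = 2.792e+04; ε/D = 6.37e-06; Haaland → f = 0.02373; ΔP_B = f(L/D)(ρV²/2) = 3640 Pa.
ΔP_A/ΔP_B = 2.291e+04/3640 = 6.29.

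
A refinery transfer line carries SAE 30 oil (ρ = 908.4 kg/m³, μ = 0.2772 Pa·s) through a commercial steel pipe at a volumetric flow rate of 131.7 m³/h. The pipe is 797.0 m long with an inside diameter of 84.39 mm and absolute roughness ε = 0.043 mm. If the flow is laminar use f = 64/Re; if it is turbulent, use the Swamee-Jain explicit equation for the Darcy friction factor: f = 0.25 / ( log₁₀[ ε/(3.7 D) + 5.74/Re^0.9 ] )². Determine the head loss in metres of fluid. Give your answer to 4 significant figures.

Q = 131.7 m³/h = 131.7/3600 = 0.03658 m³/s.
Cross-sectional area A = πD²/4 = π(0.08439)²/4 = 0.005593 m²; mean velocity V = Q/A = 0.03658/0.005593 = 6.541 m/s.
Reynolds number Re = ρVD/μ = 908.4 · 6.541 · 0.08439 / 0.277 = 1809.
Re < 2300 → laminar flow, so f = 64/Re = 64/1809 = 0.03538 (the turbulent correlation is not needed).
Darcy-Weisbach: ΔP = f(L/D)(ρV²/2) = 0.03538·(797/0.08439)·(908.4·6.541²/2) = 0.03538·9444·1.943e+04 = 6.493e+06 Pa.
Head loss h_f = ΔP/(ρg) = 6.493e+06/(908.4·9.81) = 728.6 m.

h_f ≈ 728.6 m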